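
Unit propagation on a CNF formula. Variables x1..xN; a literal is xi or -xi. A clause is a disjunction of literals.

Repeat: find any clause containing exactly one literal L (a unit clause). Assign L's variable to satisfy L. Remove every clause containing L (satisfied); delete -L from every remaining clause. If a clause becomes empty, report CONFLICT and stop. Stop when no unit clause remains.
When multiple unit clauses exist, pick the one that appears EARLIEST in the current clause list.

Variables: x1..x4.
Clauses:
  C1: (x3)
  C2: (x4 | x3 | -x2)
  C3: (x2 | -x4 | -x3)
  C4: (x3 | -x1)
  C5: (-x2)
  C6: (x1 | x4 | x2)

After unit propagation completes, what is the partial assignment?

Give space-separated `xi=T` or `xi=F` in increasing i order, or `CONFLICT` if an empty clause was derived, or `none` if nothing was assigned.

Answer: x1=T x2=F x3=T x4=F

Derivation:
unit clause [3] forces x3=T; simplify:
  drop -3 from [2, -4, -3] -> [2, -4]
  satisfied 3 clause(s); 3 remain; assigned so far: [3]
unit clause [-2] forces x2=F; simplify:
  drop 2 from [2, -4] -> [-4]
  drop 2 from [1, 4, 2] -> [1, 4]
  satisfied 1 clause(s); 2 remain; assigned so far: [2, 3]
unit clause [-4] forces x4=F; simplify:
  drop 4 from [1, 4] -> [1]
  satisfied 1 clause(s); 1 remain; assigned so far: [2, 3, 4]
unit clause [1] forces x1=T; simplify:
  satisfied 1 clause(s); 0 remain; assigned so far: [1, 2, 3, 4]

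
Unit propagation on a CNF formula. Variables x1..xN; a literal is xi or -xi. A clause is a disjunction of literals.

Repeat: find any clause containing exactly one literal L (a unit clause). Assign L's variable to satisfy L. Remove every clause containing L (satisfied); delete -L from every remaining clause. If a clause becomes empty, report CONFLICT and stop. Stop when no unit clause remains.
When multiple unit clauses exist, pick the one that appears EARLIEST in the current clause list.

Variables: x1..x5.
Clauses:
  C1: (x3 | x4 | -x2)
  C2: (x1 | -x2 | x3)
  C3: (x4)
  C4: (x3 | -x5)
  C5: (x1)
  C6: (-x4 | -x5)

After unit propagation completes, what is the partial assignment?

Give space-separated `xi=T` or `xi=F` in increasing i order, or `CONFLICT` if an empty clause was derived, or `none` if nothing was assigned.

unit clause [4] forces x4=T; simplify:
  drop -4 from [-4, -5] -> [-5]
  satisfied 2 clause(s); 4 remain; assigned so far: [4]
unit clause [1] forces x1=T; simplify:
  satisfied 2 clause(s); 2 remain; assigned so far: [1, 4]
unit clause [-5] forces x5=F; simplify:
  satisfied 2 clause(s); 0 remain; assigned so far: [1, 4, 5]

Answer: x1=T x4=T x5=F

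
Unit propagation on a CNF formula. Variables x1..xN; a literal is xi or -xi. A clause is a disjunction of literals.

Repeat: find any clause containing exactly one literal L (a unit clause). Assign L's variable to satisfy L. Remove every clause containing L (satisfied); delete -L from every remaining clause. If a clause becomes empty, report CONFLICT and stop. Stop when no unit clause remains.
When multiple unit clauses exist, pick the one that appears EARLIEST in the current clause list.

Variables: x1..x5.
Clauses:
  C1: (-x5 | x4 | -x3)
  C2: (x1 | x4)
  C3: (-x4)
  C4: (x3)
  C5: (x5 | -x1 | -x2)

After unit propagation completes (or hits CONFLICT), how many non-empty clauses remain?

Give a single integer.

Answer: 0

Derivation:
unit clause [-4] forces x4=F; simplify:
  drop 4 from [-5, 4, -3] -> [-5, -3]
  drop 4 from [1, 4] -> [1]
  satisfied 1 clause(s); 4 remain; assigned so far: [4]
unit clause [1] forces x1=T; simplify:
  drop -1 from [5, -1, -2] -> [5, -2]
  satisfied 1 clause(s); 3 remain; assigned so far: [1, 4]
unit clause [3] forces x3=T; simplify:
  drop -3 from [-5, -3] -> [-5]
  satisfied 1 clause(s); 2 remain; assigned so far: [1, 3, 4]
unit clause [-5] forces x5=F; simplify:
  drop 5 from [5, -2] -> [-2]
  satisfied 1 clause(s); 1 remain; assigned so far: [1, 3, 4, 5]
unit clause [-2] forces x2=F; simplify:
  satisfied 1 clause(s); 0 remain; assigned so far: [1, 2, 3, 4, 5]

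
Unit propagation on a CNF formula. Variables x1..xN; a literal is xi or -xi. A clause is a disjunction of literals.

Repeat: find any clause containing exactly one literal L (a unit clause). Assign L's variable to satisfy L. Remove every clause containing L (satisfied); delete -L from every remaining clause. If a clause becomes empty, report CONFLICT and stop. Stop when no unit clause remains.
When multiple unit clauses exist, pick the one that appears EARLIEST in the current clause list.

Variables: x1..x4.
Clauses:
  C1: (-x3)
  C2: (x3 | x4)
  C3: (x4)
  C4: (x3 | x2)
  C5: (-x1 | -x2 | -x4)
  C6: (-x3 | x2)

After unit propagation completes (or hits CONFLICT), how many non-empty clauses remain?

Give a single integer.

Answer: 0

Derivation:
unit clause [-3] forces x3=F; simplify:
  drop 3 from [3, 4] -> [4]
  drop 3 from [3, 2] -> [2]
  satisfied 2 clause(s); 4 remain; assigned so far: [3]
unit clause [4] forces x4=T; simplify:
  drop -4 from [-1, -2, -4] -> [-1, -2]
  satisfied 2 clause(s); 2 remain; assigned so far: [3, 4]
unit clause [2] forces x2=T; simplify:
  drop -2 from [-1, -2] -> [-1]
  satisfied 1 clause(s); 1 remain; assigned so far: [2, 3, 4]
unit clause [-1] forces x1=F; simplify:
  satisfied 1 clause(s); 0 remain; assigned so far: [1, 2, 3, 4]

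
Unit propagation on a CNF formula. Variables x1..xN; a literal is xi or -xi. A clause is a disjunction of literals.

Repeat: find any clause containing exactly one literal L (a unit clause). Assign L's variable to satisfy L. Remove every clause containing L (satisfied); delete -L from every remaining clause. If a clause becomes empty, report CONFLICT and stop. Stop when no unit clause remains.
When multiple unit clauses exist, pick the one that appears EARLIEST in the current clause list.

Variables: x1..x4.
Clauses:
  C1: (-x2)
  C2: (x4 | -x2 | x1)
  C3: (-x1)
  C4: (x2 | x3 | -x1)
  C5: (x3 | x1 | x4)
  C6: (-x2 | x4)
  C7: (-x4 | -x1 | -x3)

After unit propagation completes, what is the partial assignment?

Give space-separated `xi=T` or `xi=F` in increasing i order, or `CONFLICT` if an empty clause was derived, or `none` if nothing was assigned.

Answer: x1=F x2=F

Derivation:
unit clause [-2] forces x2=F; simplify:
  drop 2 from [2, 3, -1] -> [3, -1]
  satisfied 3 clause(s); 4 remain; assigned so far: [2]
unit clause [-1] forces x1=F; simplify:
  drop 1 from [3, 1, 4] -> [3, 4]
  satisfied 3 clause(s); 1 remain; assigned so far: [1, 2]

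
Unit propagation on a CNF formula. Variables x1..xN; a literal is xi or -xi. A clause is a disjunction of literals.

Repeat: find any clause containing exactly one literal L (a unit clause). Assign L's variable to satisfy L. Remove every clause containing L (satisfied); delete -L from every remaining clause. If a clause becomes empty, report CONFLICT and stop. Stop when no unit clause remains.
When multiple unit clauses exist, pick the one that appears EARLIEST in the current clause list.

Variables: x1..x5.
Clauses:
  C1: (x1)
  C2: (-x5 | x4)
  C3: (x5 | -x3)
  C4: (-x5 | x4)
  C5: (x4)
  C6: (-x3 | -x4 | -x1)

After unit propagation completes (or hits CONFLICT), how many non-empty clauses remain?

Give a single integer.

Answer: 0

Derivation:
unit clause [1] forces x1=T; simplify:
  drop -1 from [-3, -4, -1] -> [-3, -4]
  satisfied 1 clause(s); 5 remain; assigned so far: [1]
unit clause [4] forces x4=T; simplify:
  drop -4 from [-3, -4] -> [-3]
  satisfied 3 clause(s); 2 remain; assigned so far: [1, 4]
unit clause [-3] forces x3=F; simplify:
  satisfied 2 clause(s); 0 remain; assigned so far: [1, 3, 4]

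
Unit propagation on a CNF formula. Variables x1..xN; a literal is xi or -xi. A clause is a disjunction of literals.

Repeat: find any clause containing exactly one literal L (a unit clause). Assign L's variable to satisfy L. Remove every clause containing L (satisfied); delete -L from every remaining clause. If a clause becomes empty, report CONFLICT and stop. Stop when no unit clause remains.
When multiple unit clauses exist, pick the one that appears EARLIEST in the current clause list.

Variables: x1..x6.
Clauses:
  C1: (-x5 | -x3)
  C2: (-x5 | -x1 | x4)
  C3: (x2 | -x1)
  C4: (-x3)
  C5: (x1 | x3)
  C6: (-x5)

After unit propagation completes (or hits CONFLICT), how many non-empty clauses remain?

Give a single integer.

unit clause [-3] forces x3=F; simplify:
  drop 3 from [1, 3] -> [1]
  satisfied 2 clause(s); 4 remain; assigned so far: [3]
unit clause [1] forces x1=T; simplify:
  drop -1 from [-5, -1, 4] -> [-5, 4]
  drop -1 from [2, -1] -> [2]
  satisfied 1 clause(s); 3 remain; assigned so far: [1, 3]
unit clause [2] forces x2=T; simplify:
  satisfied 1 clause(s); 2 remain; assigned so far: [1, 2, 3]
unit clause [-5] forces x5=F; simplify:
  satisfied 2 clause(s); 0 remain; assigned so far: [1, 2, 3, 5]

Answer: 0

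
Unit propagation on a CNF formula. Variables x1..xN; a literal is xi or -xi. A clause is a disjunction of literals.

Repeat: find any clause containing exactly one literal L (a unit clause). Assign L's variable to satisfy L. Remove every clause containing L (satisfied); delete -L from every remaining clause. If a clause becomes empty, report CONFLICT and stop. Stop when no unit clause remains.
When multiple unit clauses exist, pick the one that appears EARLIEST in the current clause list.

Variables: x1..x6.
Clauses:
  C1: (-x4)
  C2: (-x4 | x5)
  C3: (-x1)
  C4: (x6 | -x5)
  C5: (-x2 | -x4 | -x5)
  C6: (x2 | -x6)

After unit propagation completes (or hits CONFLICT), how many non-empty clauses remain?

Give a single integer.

unit clause [-4] forces x4=F; simplify:
  satisfied 3 clause(s); 3 remain; assigned so far: [4]
unit clause [-1] forces x1=F; simplify:
  satisfied 1 clause(s); 2 remain; assigned so far: [1, 4]

Answer: 2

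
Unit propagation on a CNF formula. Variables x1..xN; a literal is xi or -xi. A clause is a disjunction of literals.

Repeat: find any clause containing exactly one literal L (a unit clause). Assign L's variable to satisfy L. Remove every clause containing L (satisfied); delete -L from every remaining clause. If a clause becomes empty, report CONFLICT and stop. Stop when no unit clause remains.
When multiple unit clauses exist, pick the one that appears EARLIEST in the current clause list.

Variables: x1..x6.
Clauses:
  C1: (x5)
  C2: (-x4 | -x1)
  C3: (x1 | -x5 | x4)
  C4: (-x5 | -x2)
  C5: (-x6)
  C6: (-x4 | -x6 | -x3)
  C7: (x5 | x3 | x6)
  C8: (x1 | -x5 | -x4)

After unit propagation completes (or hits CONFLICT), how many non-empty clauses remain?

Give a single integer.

Answer: 3

Derivation:
unit clause [5] forces x5=T; simplify:
  drop -5 from [1, -5, 4] -> [1, 4]
  drop -5 from [-5, -2] -> [-2]
  drop -5 from [1, -5, -4] -> [1, -4]
  satisfied 2 clause(s); 6 remain; assigned so far: [5]
unit clause [-2] forces x2=F; simplify:
  satisfied 1 clause(s); 5 remain; assigned so far: [2, 5]
unit clause [-6] forces x6=F; simplify:
  satisfied 2 clause(s); 3 remain; assigned so far: [2, 5, 6]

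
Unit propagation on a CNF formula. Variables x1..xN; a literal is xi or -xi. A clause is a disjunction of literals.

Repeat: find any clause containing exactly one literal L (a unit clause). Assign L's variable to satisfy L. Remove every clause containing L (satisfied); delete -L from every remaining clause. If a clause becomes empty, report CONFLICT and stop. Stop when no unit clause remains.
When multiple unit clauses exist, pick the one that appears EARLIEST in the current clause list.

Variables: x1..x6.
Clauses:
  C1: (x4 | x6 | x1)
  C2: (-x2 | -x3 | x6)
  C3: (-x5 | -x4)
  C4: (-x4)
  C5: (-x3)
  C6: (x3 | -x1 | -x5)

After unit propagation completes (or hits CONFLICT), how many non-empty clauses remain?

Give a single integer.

Answer: 2

Derivation:
unit clause [-4] forces x4=F; simplify:
  drop 4 from [4, 6, 1] -> [6, 1]
  satisfied 2 clause(s); 4 remain; assigned so far: [4]
unit clause [-3] forces x3=F; simplify:
  drop 3 from [3, -1, -5] -> [-1, -5]
  satisfied 2 clause(s); 2 remain; assigned so far: [3, 4]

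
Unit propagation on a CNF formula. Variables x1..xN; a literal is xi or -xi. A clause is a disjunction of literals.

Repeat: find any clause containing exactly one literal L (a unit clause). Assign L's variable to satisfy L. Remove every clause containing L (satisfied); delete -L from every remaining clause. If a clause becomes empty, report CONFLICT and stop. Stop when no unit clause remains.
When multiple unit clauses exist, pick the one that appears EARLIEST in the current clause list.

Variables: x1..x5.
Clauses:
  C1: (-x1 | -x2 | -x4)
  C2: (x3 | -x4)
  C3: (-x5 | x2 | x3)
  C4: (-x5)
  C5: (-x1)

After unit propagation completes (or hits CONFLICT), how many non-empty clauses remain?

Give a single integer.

unit clause [-5] forces x5=F; simplify:
  satisfied 2 clause(s); 3 remain; assigned so far: [5]
unit clause [-1] forces x1=F; simplify:
  satisfied 2 clause(s); 1 remain; assigned so far: [1, 5]

Answer: 1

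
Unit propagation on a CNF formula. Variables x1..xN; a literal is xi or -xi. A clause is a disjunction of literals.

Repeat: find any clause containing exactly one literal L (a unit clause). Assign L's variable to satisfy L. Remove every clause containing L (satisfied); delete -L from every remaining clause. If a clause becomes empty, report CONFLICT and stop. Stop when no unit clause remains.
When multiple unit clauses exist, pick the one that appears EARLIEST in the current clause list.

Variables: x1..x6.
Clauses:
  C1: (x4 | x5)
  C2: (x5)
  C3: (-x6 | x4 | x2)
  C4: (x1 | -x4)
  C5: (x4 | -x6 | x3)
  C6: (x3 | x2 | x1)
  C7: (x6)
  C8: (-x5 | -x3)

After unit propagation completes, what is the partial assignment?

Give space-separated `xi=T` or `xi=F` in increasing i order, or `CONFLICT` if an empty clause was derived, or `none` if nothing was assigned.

Answer: x1=T x3=F x4=T x5=T x6=T

Derivation:
unit clause [5] forces x5=T; simplify:
  drop -5 from [-5, -3] -> [-3]
  satisfied 2 clause(s); 6 remain; assigned so far: [5]
unit clause [6] forces x6=T; simplify:
  drop -6 from [-6, 4, 2] -> [4, 2]
  drop -6 from [4, -6, 3] -> [4, 3]
  satisfied 1 clause(s); 5 remain; assigned so far: [5, 6]
unit clause [-3] forces x3=F; simplify:
  drop 3 from [4, 3] -> [4]
  drop 3 from [3, 2, 1] -> [2, 1]
  satisfied 1 clause(s); 4 remain; assigned so far: [3, 5, 6]
unit clause [4] forces x4=T; simplify:
  drop -4 from [1, -4] -> [1]
  satisfied 2 clause(s); 2 remain; assigned so far: [3, 4, 5, 6]
unit clause [1] forces x1=T; simplify:
  satisfied 2 clause(s); 0 remain; assigned so far: [1, 3, 4, 5, 6]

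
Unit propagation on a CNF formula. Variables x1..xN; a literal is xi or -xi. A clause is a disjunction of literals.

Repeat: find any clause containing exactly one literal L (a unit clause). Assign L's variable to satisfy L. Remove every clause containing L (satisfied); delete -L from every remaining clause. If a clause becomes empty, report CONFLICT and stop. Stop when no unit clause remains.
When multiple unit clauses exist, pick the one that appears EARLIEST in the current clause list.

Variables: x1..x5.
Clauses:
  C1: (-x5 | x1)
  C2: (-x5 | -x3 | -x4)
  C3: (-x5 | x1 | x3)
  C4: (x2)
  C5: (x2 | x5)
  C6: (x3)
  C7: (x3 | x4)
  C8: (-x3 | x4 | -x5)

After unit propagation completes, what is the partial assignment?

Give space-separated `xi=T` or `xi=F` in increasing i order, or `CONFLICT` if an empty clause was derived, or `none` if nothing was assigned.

unit clause [2] forces x2=T; simplify:
  satisfied 2 clause(s); 6 remain; assigned so far: [2]
unit clause [3] forces x3=T; simplify:
  drop -3 from [-5, -3, -4] -> [-5, -4]
  drop -3 from [-3, 4, -5] -> [4, -5]
  satisfied 3 clause(s); 3 remain; assigned so far: [2, 3]

Answer: x2=T x3=T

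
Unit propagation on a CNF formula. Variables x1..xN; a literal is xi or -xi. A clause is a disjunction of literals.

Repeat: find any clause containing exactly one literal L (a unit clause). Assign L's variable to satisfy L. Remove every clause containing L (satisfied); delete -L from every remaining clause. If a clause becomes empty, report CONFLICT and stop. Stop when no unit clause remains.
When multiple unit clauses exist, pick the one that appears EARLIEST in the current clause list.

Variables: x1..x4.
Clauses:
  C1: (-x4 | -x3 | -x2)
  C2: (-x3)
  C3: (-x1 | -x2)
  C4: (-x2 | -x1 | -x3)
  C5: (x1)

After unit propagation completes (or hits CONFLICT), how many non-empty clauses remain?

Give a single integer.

Answer: 0

Derivation:
unit clause [-3] forces x3=F; simplify:
  satisfied 3 clause(s); 2 remain; assigned so far: [3]
unit clause [1] forces x1=T; simplify:
  drop -1 from [-1, -2] -> [-2]
  satisfied 1 clause(s); 1 remain; assigned so far: [1, 3]
unit clause [-2] forces x2=F; simplify:
  satisfied 1 clause(s); 0 remain; assigned so far: [1, 2, 3]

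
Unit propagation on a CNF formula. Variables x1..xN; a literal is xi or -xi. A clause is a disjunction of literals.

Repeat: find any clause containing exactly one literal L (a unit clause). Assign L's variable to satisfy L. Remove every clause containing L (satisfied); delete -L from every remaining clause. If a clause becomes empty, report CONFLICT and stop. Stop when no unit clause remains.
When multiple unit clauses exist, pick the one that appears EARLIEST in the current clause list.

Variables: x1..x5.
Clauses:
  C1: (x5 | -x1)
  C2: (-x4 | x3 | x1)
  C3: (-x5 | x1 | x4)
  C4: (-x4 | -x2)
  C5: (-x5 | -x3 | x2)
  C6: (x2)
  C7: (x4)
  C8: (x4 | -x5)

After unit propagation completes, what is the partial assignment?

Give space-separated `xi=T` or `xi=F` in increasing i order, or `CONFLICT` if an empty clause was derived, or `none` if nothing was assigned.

unit clause [2] forces x2=T; simplify:
  drop -2 from [-4, -2] -> [-4]
  satisfied 2 clause(s); 6 remain; assigned so far: [2]
unit clause [-4] forces x4=F; simplify:
  drop 4 from [-5, 1, 4] -> [-5, 1]
  drop 4 from [4] -> [] (empty!)
  drop 4 from [4, -5] -> [-5]
  satisfied 2 clause(s); 4 remain; assigned so far: [2, 4]
CONFLICT (empty clause)

Answer: CONFLICT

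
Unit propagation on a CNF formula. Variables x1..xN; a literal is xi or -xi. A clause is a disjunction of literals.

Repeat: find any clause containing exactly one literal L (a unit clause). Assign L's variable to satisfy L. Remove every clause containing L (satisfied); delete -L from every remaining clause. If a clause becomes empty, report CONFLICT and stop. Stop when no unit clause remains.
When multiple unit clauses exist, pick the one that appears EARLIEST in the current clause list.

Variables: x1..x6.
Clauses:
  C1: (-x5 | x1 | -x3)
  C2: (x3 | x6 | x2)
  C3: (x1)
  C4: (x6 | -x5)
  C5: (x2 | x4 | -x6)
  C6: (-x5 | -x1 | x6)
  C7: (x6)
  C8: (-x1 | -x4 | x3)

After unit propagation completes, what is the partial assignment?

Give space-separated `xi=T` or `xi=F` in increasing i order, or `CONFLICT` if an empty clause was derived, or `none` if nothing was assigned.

Answer: x1=T x6=T

Derivation:
unit clause [1] forces x1=T; simplify:
  drop -1 from [-5, -1, 6] -> [-5, 6]
  drop -1 from [-1, -4, 3] -> [-4, 3]
  satisfied 2 clause(s); 6 remain; assigned so far: [1]
unit clause [6] forces x6=T; simplify:
  drop -6 from [2, 4, -6] -> [2, 4]
  satisfied 4 clause(s); 2 remain; assigned so far: [1, 6]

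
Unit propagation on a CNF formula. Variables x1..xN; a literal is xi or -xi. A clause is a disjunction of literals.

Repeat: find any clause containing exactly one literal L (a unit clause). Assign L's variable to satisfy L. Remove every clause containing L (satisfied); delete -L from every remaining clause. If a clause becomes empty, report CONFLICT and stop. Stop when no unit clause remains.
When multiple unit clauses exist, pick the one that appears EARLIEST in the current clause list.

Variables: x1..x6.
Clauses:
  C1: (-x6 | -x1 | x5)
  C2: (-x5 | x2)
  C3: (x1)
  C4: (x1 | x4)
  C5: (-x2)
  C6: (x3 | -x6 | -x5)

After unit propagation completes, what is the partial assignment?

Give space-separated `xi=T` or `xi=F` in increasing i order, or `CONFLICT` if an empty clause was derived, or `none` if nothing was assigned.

Answer: x1=T x2=F x5=F x6=F

Derivation:
unit clause [1] forces x1=T; simplify:
  drop -1 from [-6, -1, 5] -> [-6, 5]
  satisfied 2 clause(s); 4 remain; assigned so far: [1]
unit clause [-2] forces x2=F; simplify:
  drop 2 from [-5, 2] -> [-5]
  satisfied 1 clause(s); 3 remain; assigned so far: [1, 2]
unit clause [-5] forces x5=F; simplify:
  drop 5 from [-6, 5] -> [-6]
  satisfied 2 clause(s); 1 remain; assigned so far: [1, 2, 5]
unit clause [-6] forces x6=F; simplify:
  satisfied 1 clause(s); 0 remain; assigned so far: [1, 2, 5, 6]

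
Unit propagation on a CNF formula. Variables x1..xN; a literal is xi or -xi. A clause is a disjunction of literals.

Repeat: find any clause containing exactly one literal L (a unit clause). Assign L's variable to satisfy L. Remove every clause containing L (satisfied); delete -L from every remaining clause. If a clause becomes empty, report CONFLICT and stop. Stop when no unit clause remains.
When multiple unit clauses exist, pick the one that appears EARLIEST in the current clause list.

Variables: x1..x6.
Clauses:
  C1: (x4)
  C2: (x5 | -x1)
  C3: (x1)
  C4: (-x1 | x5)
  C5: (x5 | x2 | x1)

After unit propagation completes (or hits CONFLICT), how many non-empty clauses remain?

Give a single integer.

unit clause [4] forces x4=T; simplify:
  satisfied 1 clause(s); 4 remain; assigned so far: [4]
unit clause [1] forces x1=T; simplify:
  drop -1 from [5, -1] -> [5]
  drop -1 from [-1, 5] -> [5]
  satisfied 2 clause(s); 2 remain; assigned so far: [1, 4]
unit clause [5] forces x5=T; simplify:
  satisfied 2 clause(s); 0 remain; assigned so far: [1, 4, 5]

Answer: 0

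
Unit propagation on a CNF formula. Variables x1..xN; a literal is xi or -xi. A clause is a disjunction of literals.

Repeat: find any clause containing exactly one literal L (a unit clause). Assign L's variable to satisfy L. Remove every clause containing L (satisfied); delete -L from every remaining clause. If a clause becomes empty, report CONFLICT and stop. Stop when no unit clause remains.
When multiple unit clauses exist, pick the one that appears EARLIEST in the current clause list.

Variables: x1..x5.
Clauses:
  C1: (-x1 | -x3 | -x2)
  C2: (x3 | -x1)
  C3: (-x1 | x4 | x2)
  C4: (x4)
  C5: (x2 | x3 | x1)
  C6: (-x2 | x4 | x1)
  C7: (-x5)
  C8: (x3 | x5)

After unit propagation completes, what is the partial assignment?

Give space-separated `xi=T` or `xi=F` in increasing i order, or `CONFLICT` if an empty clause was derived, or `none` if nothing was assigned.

unit clause [4] forces x4=T; simplify:
  satisfied 3 clause(s); 5 remain; assigned so far: [4]
unit clause [-5] forces x5=F; simplify:
  drop 5 from [3, 5] -> [3]
  satisfied 1 clause(s); 4 remain; assigned so far: [4, 5]
unit clause [3] forces x3=T; simplify:
  drop -3 from [-1, -3, -2] -> [-1, -2]
  satisfied 3 clause(s); 1 remain; assigned so far: [3, 4, 5]

Answer: x3=T x4=T x5=F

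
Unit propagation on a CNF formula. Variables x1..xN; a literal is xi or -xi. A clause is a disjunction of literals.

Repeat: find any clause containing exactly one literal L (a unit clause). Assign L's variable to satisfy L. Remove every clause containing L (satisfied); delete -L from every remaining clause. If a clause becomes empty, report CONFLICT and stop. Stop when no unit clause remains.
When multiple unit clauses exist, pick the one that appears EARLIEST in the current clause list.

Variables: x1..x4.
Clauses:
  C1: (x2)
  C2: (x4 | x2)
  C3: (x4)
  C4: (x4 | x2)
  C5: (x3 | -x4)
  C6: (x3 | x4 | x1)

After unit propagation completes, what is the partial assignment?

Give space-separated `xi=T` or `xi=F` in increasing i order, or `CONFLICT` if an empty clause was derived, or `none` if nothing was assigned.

unit clause [2] forces x2=T; simplify:
  satisfied 3 clause(s); 3 remain; assigned so far: [2]
unit clause [4] forces x4=T; simplify:
  drop -4 from [3, -4] -> [3]
  satisfied 2 clause(s); 1 remain; assigned so far: [2, 4]
unit clause [3] forces x3=T; simplify:
  satisfied 1 clause(s); 0 remain; assigned so far: [2, 3, 4]

Answer: x2=T x3=T x4=T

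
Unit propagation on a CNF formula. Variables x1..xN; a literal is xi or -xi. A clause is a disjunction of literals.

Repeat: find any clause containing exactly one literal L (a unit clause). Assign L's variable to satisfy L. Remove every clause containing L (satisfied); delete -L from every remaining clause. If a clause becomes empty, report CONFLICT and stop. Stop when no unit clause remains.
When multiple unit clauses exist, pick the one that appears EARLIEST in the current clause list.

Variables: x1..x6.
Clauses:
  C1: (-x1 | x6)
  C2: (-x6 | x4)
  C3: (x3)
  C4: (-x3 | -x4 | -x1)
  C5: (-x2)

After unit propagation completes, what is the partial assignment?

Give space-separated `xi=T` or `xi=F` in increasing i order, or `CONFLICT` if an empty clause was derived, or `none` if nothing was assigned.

unit clause [3] forces x3=T; simplify:
  drop -3 from [-3, -4, -1] -> [-4, -1]
  satisfied 1 clause(s); 4 remain; assigned so far: [3]
unit clause [-2] forces x2=F; simplify:
  satisfied 1 clause(s); 3 remain; assigned so far: [2, 3]

Answer: x2=F x3=T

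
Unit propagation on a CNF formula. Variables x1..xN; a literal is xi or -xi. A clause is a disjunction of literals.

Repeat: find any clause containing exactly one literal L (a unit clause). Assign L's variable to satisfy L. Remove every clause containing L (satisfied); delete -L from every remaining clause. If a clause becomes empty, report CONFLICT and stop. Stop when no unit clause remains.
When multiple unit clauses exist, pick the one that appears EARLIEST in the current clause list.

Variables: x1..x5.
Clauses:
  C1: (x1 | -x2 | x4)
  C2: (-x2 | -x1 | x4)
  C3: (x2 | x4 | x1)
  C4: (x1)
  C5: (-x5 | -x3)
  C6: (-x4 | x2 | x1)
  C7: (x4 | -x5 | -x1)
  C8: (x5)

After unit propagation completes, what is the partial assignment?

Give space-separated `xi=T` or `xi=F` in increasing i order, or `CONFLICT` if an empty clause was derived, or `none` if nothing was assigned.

unit clause [1] forces x1=T; simplify:
  drop -1 from [-2, -1, 4] -> [-2, 4]
  drop -1 from [4, -5, -1] -> [4, -5]
  satisfied 4 clause(s); 4 remain; assigned so far: [1]
unit clause [5] forces x5=T; simplify:
  drop -5 from [-5, -3] -> [-3]
  drop -5 from [4, -5] -> [4]
  satisfied 1 clause(s); 3 remain; assigned so far: [1, 5]
unit clause [-3] forces x3=F; simplify:
  satisfied 1 clause(s); 2 remain; assigned so far: [1, 3, 5]
unit clause [4] forces x4=T; simplify:
  satisfied 2 clause(s); 0 remain; assigned so far: [1, 3, 4, 5]

Answer: x1=T x3=F x4=T x5=T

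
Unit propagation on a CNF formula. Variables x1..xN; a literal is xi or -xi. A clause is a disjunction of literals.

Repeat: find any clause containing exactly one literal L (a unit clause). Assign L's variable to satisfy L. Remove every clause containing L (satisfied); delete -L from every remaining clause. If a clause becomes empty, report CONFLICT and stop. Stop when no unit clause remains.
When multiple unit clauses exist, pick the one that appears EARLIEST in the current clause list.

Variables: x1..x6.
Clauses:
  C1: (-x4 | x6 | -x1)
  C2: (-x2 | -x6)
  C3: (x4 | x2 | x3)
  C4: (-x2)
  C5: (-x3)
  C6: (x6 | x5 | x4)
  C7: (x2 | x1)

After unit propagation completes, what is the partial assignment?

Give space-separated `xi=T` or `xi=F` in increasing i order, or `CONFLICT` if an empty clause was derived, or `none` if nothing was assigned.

unit clause [-2] forces x2=F; simplify:
  drop 2 from [4, 2, 3] -> [4, 3]
  drop 2 from [2, 1] -> [1]
  satisfied 2 clause(s); 5 remain; assigned so far: [2]
unit clause [-3] forces x3=F; simplify:
  drop 3 from [4, 3] -> [4]
  satisfied 1 clause(s); 4 remain; assigned so far: [2, 3]
unit clause [4] forces x4=T; simplify:
  drop -4 from [-4, 6, -1] -> [6, -1]
  satisfied 2 clause(s); 2 remain; assigned so far: [2, 3, 4]
unit clause [1] forces x1=T; simplify:
  drop -1 from [6, -1] -> [6]
  satisfied 1 clause(s); 1 remain; assigned so far: [1, 2, 3, 4]
unit clause [6] forces x6=T; simplify:
  satisfied 1 clause(s); 0 remain; assigned so far: [1, 2, 3, 4, 6]

Answer: x1=T x2=F x3=F x4=T x6=T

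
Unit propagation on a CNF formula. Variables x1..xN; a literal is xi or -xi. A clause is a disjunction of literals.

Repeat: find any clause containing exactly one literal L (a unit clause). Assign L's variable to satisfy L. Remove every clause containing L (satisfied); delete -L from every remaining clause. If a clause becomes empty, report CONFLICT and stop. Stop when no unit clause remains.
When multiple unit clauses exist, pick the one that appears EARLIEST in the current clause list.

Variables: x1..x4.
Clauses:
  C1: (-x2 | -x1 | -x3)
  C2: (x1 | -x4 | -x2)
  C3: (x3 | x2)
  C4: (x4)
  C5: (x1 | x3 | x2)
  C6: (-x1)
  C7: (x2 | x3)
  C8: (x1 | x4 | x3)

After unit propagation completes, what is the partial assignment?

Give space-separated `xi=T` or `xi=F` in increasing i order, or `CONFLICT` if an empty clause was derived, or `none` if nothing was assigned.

Answer: x1=F x2=F x3=T x4=T

Derivation:
unit clause [4] forces x4=T; simplify:
  drop -4 from [1, -4, -2] -> [1, -2]
  satisfied 2 clause(s); 6 remain; assigned so far: [4]
unit clause [-1] forces x1=F; simplify:
  drop 1 from [1, -2] -> [-2]
  drop 1 from [1, 3, 2] -> [3, 2]
  satisfied 2 clause(s); 4 remain; assigned so far: [1, 4]
unit clause [-2] forces x2=F; simplify:
  drop 2 from [3, 2] -> [3]
  drop 2 from [3, 2] -> [3]
  drop 2 from [2, 3] -> [3]
  satisfied 1 clause(s); 3 remain; assigned so far: [1, 2, 4]
unit clause [3] forces x3=T; simplify:
  satisfied 3 clause(s); 0 remain; assigned so far: [1, 2, 3, 4]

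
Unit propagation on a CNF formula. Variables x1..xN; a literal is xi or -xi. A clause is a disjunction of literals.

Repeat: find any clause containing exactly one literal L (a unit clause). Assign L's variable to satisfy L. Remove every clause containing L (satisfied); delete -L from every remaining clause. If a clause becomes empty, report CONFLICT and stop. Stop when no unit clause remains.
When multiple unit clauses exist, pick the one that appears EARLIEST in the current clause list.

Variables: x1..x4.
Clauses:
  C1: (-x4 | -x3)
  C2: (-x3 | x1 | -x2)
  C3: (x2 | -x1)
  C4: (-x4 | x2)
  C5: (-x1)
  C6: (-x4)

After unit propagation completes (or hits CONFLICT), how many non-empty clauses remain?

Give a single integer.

unit clause [-1] forces x1=F; simplify:
  drop 1 from [-3, 1, -2] -> [-3, -2]
  satisfied 2 clause(s); 4 remain; assigned so far: [1]
unit clause [-4] forces x4=F; simplify:
  satisfied 3 clause(s); 1 remain; assigned so far: [1, 4]

Answer: 1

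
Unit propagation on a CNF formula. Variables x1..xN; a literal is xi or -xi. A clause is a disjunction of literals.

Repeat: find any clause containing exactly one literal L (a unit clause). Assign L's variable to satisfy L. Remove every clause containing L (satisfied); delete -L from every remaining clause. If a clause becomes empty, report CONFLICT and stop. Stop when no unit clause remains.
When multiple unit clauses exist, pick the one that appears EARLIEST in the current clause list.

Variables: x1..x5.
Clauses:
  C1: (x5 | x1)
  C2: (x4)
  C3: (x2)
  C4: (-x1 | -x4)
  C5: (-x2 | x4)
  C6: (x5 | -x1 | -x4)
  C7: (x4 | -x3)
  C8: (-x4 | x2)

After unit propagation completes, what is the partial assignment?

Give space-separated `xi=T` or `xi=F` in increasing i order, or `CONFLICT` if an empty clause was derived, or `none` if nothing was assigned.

unit clause [4] forces x4=T; simplify:
  drop -4 from [-1, -4] -> [-1]
  drop -4 from [5, -1, -4] -> [5, -1]
  drop -4 from [-4, 2] -> [2]
  satisfied 3 clause(s); 5 remain; assigned so far: [4]
unit clause [2] forces x2=T; simplify:
  satisfied 2 clause(s); 3 remain; assigned so far: [2, 4]
unit clause [-1] forces x1=F; simplify:
  drop 1 from [5, 1] -> [5]
  satisfied 2 clause(s); 1 remain; assigned so far: [1, 2, 4]
unit clause [5] forces x5=T; simplify:
  satisfied 1 clause(s); 0 remain; assigned so far: [1, 2, 4, 5]

Answer: x1=F x2=T x4=T x5=T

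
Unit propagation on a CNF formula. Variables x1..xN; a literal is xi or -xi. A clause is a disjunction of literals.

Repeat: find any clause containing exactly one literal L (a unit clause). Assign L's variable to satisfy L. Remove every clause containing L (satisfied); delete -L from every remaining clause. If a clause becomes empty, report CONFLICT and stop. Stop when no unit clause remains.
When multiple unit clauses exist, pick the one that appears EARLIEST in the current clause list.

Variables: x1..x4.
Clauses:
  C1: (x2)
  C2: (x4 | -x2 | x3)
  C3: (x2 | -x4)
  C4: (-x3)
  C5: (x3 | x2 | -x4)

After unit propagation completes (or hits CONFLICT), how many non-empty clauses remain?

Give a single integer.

Answer: 0

Derivation:
unit clause [2] forces x2=T; simplify:
  drop -2 from [4, -2, 3] -> [4, 3]
  satisfied 3 clause(s); 2 remain; assigned so far: [2]
unit clause [-3] forces x3=F; simplify:
  drop 3 from [4, 3] -> [4]
  satisfied 1 clause(s); 1 remain; assigned so far: [2, 3]
unit clause [4] forces x4=T; simplify:
  satisfied 1 clause(s); 0 remain; assigned so far: [2, 3, 4]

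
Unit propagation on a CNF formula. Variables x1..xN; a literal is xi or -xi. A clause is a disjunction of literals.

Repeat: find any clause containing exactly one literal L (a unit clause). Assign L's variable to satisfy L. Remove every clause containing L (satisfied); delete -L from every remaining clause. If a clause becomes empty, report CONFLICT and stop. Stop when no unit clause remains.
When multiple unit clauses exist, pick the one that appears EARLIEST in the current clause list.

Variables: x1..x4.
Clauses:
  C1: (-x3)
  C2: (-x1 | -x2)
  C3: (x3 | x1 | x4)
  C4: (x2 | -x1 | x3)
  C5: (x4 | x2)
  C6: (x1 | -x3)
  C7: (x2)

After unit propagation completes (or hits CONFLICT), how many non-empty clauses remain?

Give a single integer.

unit clause [-3] forces x3=F; simplify:
  drop 3 from [3, 1, 4] -> [1, 4]
  drop 3 from [2, -1, 3] -> [2, -1]
  satisfied 2 clause(s); 5 remain; assigned so far: [3]
unit clause [2] forces x2=T; simplify:
  drop -2 from [-1, -2] -> [-1]
  satisfied 3 clause(s); 2 remain; assigned so far: [2, 3]
unit clause [-1] forces x1=F; simplify:
  drop 1 from [1, 4] -> [4]
  satisfied 1 clause(s); 1 remain; assigned so far: [1, 2, 3]
unit clause [4] forces x4=T; simplify:
  satisfied 1 clause(s); 0 remain; assigned so far: [1, 2, 3, 4]

Answer: 0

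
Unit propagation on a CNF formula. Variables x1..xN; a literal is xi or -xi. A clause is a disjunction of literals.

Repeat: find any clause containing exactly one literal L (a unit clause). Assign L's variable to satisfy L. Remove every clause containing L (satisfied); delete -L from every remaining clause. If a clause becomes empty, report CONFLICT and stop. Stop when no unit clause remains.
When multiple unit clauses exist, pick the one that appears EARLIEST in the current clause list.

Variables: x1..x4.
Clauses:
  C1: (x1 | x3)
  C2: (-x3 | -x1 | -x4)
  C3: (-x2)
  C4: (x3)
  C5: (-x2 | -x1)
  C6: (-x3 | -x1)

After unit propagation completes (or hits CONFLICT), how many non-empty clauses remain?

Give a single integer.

Answer: 0

Derivation:
unit clause [-2] forces x2=F; simplify:
  satisfied 2 clause(s); 4 remain; assigned so far: [2]
unit clause [3] forces x3=T; simplify:
  drop -3 from [-3, -1, -4] -> [-1, -4]
  drop -3 from [-3, -1] -> [-1]
  satisfied 2 clause(s); 2 remain; assigned so far: [2, 3]
unit clause [-1] forces x1=F; simplify:
  satisfied 2 clause(s); 0 remain; assigned so far: [1, 2, 3]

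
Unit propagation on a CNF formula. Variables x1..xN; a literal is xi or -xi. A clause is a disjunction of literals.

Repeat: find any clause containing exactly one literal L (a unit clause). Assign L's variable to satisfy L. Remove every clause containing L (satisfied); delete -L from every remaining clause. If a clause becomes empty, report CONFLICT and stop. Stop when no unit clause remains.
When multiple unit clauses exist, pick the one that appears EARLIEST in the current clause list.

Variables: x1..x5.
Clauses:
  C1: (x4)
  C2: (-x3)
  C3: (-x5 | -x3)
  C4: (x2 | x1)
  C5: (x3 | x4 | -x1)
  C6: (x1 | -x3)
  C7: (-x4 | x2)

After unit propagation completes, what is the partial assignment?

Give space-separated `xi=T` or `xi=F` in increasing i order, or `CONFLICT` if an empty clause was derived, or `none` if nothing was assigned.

unit clause [4] forces x4=T; simplify:
  drop -4 from [-4, 2] -> [2]
  satisfied 2 clause(s); 5 remain; assigned so far: [4]
unit clause [-3] forces x3=F; simplify:
  satisfied 3 clause(s); 2 remain; assigned so far: [3, 4]
unit clause [2] forces x2=T; simplify:
  satisfied 2 clause(s); 0 remain; assigned so far: [2, 3, 4]

Answer: x2=T x3=F x4=T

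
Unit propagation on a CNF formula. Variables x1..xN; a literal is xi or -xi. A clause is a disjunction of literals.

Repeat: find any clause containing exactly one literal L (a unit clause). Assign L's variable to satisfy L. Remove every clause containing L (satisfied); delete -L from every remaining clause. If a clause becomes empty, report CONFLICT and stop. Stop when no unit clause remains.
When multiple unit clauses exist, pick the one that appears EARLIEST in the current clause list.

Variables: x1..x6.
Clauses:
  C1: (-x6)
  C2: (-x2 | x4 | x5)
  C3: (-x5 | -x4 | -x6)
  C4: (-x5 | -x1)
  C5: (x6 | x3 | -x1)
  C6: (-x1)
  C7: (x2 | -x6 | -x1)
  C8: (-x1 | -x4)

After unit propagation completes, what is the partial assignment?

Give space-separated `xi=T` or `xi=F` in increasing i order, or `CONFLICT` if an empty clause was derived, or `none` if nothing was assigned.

Answer: x1=F x6=F

Derivation:
unit clause [-6] forces x6=F; simplify:
  drop 6 from [6, 3, -1] -> [3, -1]
  satisfied 3 clause(s); 5 remain; assigned so far: [6]
unit clause [-1] forces x1=F; simplify:
  satisfied 4 clause(s); 1 remain; assigned so far: [1, 6]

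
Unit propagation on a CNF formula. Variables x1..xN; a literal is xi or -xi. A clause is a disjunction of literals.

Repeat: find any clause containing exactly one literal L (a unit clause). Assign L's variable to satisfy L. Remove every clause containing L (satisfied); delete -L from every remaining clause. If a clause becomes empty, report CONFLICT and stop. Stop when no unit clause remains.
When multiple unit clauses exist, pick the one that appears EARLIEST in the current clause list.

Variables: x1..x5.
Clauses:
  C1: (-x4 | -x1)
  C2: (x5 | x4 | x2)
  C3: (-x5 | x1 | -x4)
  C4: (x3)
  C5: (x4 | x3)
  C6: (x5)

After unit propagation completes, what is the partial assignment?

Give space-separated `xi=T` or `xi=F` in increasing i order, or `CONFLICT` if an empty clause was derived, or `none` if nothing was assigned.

Answer: x3=T x5=T

Derivation:
unit clause [3] forces x3=T; simplify:
  satisfied 2 clause(s); 4 remain; assigned so far: [3]
unit clause [5] forces x5=T; simplify:
  drop -5 from [-5, 1, -4] -> [1, -4]
  satisfied 2 clause(s); 2 remain; assigned so far: [3, 5]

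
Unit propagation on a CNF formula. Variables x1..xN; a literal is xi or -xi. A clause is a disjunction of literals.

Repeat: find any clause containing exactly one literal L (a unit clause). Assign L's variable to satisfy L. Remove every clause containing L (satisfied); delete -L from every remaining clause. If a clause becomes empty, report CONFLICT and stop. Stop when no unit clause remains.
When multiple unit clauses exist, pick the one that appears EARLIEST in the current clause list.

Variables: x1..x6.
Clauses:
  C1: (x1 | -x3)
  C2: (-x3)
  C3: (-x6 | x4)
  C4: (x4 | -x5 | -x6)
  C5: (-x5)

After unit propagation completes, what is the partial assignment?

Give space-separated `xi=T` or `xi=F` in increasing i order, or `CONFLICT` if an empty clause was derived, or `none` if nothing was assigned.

Answer: x3=F x5=F

Derivation:
unit clause [-3] forces x3=F; simplify:
  satisfied 2 clause(s); 3 remain; assigned so far: [3]
unit clause [-5] forces x5=F; simplify:
  satisfied 2 clause(s); 1 remain; assigned so far: [3, 5]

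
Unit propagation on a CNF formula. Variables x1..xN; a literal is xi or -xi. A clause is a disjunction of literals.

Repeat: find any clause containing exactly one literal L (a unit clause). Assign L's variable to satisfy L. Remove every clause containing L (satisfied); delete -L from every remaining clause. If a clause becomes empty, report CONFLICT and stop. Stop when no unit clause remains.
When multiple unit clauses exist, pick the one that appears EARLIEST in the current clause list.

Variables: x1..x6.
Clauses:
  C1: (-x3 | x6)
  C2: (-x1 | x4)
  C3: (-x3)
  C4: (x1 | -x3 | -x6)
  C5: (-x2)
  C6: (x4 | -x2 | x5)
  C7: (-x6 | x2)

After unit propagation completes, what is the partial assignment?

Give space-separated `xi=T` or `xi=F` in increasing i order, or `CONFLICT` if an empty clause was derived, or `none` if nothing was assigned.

unit clause [-3] forces x3=F; simplify:
  satisfied 3 clause(s); 4 remain; assigned so far: [3]
unit clause [-2] forces x2=F; simplify:
  drop 2 from [-6, 2] -> [-6]
  satisfied 2 clause(s); 2 remain; assigned so far: [2, 3]
unit clause [-6] forces x6=F; simplify:
  satisfied 1 clause(s); 1 remain; assigned so far: [2, 3, 6]

Answer: x2=F x3=F x6=F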